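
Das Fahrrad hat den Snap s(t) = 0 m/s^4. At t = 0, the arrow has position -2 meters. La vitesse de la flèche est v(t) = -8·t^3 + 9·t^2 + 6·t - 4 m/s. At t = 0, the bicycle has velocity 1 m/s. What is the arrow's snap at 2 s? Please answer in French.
En partant de la vitesse v(t) = -8·t^3 + 9·t^2 + 6·t - 4, nous prenons 3 dérivées. En prenant d/dt de v(t), nous trouvons a(t) = -24·t^2 + 18·t + 6. En prenant d/dt de a(t), nous trouvons j(t) = 18 - 48·t. En prenant d/dt de j(t), nous trouvons s(t) = -48. Nous avons le snap s(t) = -48. En substituant t = 2: s(2) = -48.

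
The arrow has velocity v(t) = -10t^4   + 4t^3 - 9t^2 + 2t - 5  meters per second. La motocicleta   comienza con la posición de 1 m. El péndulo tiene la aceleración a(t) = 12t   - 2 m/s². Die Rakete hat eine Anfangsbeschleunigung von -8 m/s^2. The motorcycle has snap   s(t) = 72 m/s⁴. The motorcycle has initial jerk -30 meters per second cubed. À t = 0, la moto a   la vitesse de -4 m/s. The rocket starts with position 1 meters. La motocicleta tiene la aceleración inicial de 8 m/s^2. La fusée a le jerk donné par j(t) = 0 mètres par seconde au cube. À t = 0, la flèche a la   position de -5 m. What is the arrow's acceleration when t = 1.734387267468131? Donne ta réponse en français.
En partant de la vitesse v(t) = -10·t^4 + 4·t^3 - 9·t^2 + 2·t - 5, nous prenons 1 dérivée. En prenant d/dt de v(t), nous trouvons a(t) = -40·t^3 + 12·t^2 - 18·t + 2. Nous avons l'accélération a(t) = -40·t^3 + 12·t^2 - 18·t + 2. En substituant t = 1.734387267468131: a(1.734387267468131) = -201.810138115117.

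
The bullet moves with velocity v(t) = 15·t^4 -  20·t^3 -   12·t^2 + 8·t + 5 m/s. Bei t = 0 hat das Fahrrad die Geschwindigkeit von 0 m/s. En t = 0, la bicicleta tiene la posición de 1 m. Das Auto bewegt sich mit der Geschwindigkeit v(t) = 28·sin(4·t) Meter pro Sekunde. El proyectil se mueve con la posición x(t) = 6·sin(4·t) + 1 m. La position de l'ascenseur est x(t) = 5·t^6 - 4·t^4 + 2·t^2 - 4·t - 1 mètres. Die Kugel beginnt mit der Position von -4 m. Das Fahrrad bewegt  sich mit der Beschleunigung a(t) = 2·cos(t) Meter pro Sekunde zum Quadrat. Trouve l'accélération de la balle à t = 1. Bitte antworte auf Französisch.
Pour résoudre ceci, nous devons prendre 1 dérivée de notre équation de la vitesse v(t) = 15·t^4 - 20·t^3 - 12·t^2 + 8·t + 5. En prenant d/dt de v(t), nous trouvons a(t) = 60·t^3 - 60·t^2 - 24·t + 8. De l'équation de l'accélération a(t) = 60·t^3 - 60·t^2 - 24·t + 8, nous substituons t = 1 pour obtenir a = -16.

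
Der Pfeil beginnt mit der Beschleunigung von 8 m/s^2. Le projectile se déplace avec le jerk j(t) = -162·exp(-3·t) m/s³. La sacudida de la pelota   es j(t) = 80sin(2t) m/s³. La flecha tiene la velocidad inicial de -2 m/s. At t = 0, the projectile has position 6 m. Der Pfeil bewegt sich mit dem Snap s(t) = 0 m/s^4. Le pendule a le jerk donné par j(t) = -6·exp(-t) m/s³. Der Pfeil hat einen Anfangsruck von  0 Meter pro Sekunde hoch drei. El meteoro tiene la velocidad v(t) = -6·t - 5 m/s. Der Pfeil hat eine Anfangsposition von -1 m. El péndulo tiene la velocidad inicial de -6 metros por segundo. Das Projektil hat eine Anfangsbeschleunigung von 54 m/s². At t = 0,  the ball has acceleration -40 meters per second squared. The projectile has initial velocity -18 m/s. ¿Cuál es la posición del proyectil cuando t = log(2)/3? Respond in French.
Nous devons intégrer notre équation du jerk j(t) = -162·exp(-3·t) 3 fois. L'intégrale du jerk est l'accélération. En utilisant a(0) = 54, nous obtenons a(t) = 54·exp(-3·t). L'intégrale de l'accélération est la vitesse. En utilisant v(0) = -18, nous obtenons v(t) = -18·exp(-3·t). En intégrant la vitesse et en utilisant la condition initiale x(0) = 6, nous obtenons x(t) = 6·exp(-3·t). De l'équation de la position x(t) = 6·exp(-3·t), nous substituons t = log(2)/3 pour obtenir x = 3.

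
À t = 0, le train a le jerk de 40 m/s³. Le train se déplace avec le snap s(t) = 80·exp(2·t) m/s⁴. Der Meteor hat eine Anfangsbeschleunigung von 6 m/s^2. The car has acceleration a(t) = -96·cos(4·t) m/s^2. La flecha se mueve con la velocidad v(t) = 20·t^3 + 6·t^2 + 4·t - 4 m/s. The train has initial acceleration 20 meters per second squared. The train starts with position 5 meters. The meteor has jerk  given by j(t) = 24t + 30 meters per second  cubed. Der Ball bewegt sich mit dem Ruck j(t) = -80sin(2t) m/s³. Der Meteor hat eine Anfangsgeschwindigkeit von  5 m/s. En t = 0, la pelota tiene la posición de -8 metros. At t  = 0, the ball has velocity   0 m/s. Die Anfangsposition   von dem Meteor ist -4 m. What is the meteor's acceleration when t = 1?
We must find the integral of our jerk equation j(t) = 24·t + 30 1 time. The integral of jerk, with a(0) = 6, gives acceleration: a(t) = 12·t^2 + 30·t + 6. From the given acceleration equation a(t) = 12·t^2 + 30·t + 6, we substitute t = 1 to get a = 48.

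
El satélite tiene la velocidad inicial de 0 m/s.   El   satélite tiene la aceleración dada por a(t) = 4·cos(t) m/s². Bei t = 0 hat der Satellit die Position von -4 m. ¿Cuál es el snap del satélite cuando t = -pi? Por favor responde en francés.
En partant de l'accélération a(t) = 4·cos(t), nous prenons 2 dérivées. En dérivant l'accélération, nous obtenons le jerk: j(t) = -4·sin(t). En dérivant le jerk, nous obtenons le snap: s(t) = -4·cos(t). En utilisant s(t) = -4·cos(t) et en substituant t = -pi, nous trouvons s = 4.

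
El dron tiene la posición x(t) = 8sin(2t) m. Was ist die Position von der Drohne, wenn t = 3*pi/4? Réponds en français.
Nous avons la position x(t) = 8·sin(2·t). En substituant t = 3*pi/4: x(3*pi/4) = -8.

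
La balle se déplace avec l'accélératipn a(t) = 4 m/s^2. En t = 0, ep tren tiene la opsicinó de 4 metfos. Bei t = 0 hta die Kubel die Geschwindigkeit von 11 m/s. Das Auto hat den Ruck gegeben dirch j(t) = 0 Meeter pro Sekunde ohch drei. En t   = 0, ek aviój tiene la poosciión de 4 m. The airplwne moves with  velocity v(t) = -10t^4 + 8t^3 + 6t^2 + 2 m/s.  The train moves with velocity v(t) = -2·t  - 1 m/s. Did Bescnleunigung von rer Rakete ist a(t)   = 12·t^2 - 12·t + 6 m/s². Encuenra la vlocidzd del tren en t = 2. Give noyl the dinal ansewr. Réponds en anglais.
At t = 2, v = -5.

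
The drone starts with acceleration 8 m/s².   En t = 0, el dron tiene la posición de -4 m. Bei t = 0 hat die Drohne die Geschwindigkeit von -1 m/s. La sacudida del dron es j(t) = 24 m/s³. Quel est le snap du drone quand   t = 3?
Pour résoudre ceci, nous devons prendre 1 dérivée de notre équation du jerk j(t) = 24. En dérivant le jerk, nous obtenons le snap: s(t) = 0. Nous avons le snap s(t) = 0. En substituant t = 3: s(3) = 0.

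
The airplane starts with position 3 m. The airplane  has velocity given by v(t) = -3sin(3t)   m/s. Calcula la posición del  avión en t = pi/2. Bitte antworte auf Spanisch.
Necesitamos integrar nuestra ecuación de la velocidad v(t) = -3·sin(3·t) 1 vez. La antiderivada de la velocidad es la posición. Usando x(0) = 3, obtenemos x(t) = cos(3·t) + 2. Tenemos la posición x(t) = cos(3·t) + 2. Sustituyendo t = pi/2: x(pi/2) = 2.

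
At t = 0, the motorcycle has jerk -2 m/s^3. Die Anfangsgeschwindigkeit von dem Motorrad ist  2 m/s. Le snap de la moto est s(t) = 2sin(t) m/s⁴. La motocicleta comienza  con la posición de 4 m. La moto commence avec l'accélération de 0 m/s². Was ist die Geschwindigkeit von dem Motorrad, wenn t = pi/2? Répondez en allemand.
Wir müssen unsere Gleichung für den Snap s(t) = 2·sin(t) 3-mal integrieren. Mit ∫s(t)dt und Anwendung von j(0) = -2, finden wir j(t) = -2·cos(t). Durch Integration von dem Ruck und Verwendung der Anfangsbedingung a(0) = 0, erhalten wir a(t) = -2·sin(t). Durch Integration von der Beschleunigung und Verwendung der Anfangsbedingung v(0) = 2, erhalten wir v(t) = 2·cos(t). Aus der Gleichung für die Geschwindigkeit v(t) = 2·cos(t), setzen wir t = pi/2 ein und erhalten v = 0.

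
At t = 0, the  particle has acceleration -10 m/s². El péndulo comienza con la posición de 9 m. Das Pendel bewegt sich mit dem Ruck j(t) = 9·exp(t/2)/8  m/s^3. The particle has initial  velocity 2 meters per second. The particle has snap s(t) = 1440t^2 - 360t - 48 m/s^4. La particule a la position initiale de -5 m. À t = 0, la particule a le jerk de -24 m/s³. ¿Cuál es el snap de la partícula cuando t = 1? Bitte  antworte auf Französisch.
En utilisant s(t) = 1440·t^2 - 360·t - 48 et en substituant t = 1, nous trouvons s = 1032.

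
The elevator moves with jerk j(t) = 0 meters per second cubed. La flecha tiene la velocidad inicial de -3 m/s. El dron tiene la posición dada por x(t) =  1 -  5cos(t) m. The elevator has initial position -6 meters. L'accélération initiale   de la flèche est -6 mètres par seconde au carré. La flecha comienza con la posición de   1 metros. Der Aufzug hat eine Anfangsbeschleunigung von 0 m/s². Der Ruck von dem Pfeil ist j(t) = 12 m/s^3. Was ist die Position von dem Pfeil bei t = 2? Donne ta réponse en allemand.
Wir müssen unsere Gleichung für den Ruck j(t) = 12 3-mal integrieren. Die Stammfunktion von dem Ruck ist die Beschleunigung. Mit a(0) = -6 erhalten wir a(t) = 12·t - 6. Durch Integration von der Beschleunigung und Verwendung der Anfangsbedingung v(0) = -3, erhalten wir v(t) = 6·t^2 - 6·t - 3. Mit ∫v(t)dt und Anwendung von x(0) = 1, finden wir x(t) = 2·t^3 - 3·t^2 - 3·t + 1. Wir haben die Position x(t) = 2·t^3 - 3·t^2 - 3·t + 1. Durch Einsetzen von t = 2: x(2) = -1.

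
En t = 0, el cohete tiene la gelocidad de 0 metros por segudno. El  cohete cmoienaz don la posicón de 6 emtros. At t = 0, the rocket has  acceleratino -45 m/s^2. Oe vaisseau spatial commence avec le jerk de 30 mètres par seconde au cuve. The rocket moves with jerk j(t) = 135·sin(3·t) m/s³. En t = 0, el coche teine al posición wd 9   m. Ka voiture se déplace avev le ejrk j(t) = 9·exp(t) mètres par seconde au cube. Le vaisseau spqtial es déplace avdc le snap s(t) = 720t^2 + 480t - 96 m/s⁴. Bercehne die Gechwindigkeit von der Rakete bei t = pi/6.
Wir müssen unsere Gleichung für den Ruck j(t) = 135·sin(3·t) 2-mal integrieren. Durch Integration von dem Ruck und Verwendung der Anfangsbedingung a(0) = -45, erhalten wir a(t) = -45·cos(3·t). Durch Integration von der Beschleunigung und Verwendung der Anfangsbedingung v(0) = 0, erhalten wir v(t) = -15·sin(3·t). Wir haben die Geschwindigkeit v(t) = -15·sin(3·t). Durch Einsetzen von t = pi/6: v(pi/6) = -15.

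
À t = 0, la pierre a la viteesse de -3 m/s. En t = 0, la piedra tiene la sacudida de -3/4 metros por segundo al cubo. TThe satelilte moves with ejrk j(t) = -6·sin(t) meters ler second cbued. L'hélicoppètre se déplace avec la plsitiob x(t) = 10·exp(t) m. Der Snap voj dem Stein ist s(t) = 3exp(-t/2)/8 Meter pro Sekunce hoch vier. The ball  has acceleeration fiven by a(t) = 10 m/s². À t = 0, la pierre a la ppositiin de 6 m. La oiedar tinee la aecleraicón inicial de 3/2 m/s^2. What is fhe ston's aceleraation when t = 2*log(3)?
To find the answer, we compute 2 antiderivatives of s(t) = 3·exp(-t/2)/8. The antiderivative of snap, with j(0) = -3/4, gives jerk: j(t) = -3·exp(-t/2)/4. The antiderivative of jerk is acceleration. Using a(0) = 3/2, we get a(t) = 3·exp(-t/2)/2. From the given acceleration equation a(t) = 3·exp(-t/2)/2, we substitute t = 2*log(3) to get a = 1/2.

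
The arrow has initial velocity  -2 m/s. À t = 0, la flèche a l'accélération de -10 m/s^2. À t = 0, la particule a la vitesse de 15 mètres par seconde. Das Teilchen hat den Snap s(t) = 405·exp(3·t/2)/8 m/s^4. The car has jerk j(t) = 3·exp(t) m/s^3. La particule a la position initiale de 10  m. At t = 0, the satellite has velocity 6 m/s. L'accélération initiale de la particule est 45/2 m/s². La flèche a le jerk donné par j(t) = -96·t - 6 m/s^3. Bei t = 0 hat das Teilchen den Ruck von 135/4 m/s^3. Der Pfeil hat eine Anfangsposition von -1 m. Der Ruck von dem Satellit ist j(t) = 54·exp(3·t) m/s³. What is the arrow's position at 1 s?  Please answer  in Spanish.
Para resolver esto, necesitamos tomar 3 integrales de nuestra ecuación de la sacudida j(t) = -96·t - 6. La integral de la sacudida, con a(0) = -10, da la aceleración: a(t) = -48·t^2 - 6·t - 10. La integral de la aceleración, con v(0) = -2, da la velocidad: v(t) = -16·t^3 - 3·t^2 - 10·t - 2. La integral de la velocidad, con x(0) = -1, da la posición: x(t) = -4·t^4 - t^3 - 5·t^2 - 2·t - 1. Usando x(t) = -4·t^4 - t^3 - 5·t^2 - 2·t - 1 y sustituyendo t = 1, encontramos x = -13.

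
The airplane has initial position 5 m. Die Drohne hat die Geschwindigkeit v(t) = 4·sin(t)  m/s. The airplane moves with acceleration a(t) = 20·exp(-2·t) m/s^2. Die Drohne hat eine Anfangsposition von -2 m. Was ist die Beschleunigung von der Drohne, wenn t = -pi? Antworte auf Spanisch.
Debemos derivar nuestra ecuación de la velocidad v(t) = 4·sin(t) 1 vez. Tomando d/dt de v(t), encontramos a(t) = 4·cos(t). Tenemos la aceleración a(t) = 4·cos(t). Sustituyendo t = -pi: a(-pi) = -4.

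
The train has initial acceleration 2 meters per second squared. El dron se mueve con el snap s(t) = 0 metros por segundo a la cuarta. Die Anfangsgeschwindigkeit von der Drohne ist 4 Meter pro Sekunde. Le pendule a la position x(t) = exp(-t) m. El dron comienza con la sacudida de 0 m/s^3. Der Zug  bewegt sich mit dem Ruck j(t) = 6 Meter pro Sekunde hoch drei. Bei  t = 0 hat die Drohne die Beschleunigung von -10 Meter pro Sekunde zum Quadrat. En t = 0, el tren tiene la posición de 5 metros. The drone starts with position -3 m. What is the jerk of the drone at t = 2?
To solve this, we need to take 1 antiderivative of our snap equation s(t) = 0. Finding the antiderivative of s(t) and using j(0) = 0: j(t) = 0. From the given jerk equation j(t) = 0, we substitute t = 2 to get j = 0.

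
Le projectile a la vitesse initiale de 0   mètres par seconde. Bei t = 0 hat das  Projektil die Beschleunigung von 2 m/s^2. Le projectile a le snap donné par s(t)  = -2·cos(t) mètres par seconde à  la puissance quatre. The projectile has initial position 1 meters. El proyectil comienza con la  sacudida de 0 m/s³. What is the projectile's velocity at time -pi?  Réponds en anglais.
To find the answer, we compute 3 integrals of s(t) = -2·cos(t). Integrating snap and using the initial condition j(0) = 0, we get j(t) = -2·sin(t). Taking ∫j(t)dt and applying a(0) = 2, we find a(t) = 2·cos(t). The integral of acceleration is velocity. Using v(0) = 0, we get v(t) = 2·sin(t). Using v(t) = 2·sin(t) and substituting t = -pi, we find v = 0.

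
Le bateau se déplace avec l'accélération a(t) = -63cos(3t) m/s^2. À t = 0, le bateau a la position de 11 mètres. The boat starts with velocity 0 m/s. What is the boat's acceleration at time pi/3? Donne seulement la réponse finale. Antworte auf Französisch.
La réponse est 63.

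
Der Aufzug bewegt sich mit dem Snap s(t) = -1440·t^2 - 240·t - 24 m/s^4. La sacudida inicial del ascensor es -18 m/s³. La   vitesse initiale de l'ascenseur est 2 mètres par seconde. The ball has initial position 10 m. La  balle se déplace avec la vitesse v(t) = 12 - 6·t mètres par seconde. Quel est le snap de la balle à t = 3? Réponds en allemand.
Wir müssen unsere Gleichung für die Geschwindigkeit v(t) = 12 - 6·t 3-mal ableiten. Durch Ableiten von der Geschwindigkeit erhalten wir die Beschleunigung: a(t) = -6. Mit d/dt von a(t) finden wir j(t) = 0. Mit d/dt von j(t) finden wir s(t) = 0. Aus der Gleichung für den Snap s(t) = 0, setzen wir t = 3 ein und erhalten s = 0.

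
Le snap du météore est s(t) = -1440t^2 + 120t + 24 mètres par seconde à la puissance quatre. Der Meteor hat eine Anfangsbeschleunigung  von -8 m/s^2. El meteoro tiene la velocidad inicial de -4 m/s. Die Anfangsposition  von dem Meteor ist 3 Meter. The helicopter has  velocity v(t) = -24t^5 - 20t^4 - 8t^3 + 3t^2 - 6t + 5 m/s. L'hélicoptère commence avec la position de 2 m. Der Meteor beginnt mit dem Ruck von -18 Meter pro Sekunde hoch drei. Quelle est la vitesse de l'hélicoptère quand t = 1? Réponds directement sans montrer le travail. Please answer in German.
Bei t = 1, v = -50.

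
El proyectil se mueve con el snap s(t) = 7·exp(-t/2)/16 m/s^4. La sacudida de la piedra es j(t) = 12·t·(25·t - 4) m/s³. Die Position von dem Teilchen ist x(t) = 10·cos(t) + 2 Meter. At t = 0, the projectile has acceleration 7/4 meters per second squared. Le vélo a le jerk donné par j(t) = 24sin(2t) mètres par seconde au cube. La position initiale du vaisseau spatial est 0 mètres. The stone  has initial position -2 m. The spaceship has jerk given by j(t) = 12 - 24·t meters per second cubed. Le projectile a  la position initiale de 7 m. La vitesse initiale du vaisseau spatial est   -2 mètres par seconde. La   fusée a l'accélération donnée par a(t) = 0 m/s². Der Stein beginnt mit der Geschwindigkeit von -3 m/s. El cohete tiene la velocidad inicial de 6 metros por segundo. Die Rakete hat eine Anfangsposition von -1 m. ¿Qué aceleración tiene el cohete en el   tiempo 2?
Tenemos la aceleración a(t) = 0. Sustituyendo t = 2: a(2) = 0.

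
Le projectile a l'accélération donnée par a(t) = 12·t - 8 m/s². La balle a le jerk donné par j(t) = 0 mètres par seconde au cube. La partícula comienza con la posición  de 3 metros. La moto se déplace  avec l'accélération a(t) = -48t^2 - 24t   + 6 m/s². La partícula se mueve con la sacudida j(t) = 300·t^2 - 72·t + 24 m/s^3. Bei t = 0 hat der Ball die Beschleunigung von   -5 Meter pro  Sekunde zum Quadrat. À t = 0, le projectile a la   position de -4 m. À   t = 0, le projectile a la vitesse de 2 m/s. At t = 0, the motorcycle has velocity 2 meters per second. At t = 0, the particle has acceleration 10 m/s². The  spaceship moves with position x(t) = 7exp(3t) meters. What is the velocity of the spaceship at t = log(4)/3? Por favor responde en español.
Debemos derivar nuestra ecuación de la posición x(t) = 7·exp(3·t) 1 vez. Tomando d/dt de x(t), encontramos v(t) = 21·exp(3·t). Usando v(t) = 21·exp(3·t) y sustituyendo t = log(4)/3, encontramos v = 84.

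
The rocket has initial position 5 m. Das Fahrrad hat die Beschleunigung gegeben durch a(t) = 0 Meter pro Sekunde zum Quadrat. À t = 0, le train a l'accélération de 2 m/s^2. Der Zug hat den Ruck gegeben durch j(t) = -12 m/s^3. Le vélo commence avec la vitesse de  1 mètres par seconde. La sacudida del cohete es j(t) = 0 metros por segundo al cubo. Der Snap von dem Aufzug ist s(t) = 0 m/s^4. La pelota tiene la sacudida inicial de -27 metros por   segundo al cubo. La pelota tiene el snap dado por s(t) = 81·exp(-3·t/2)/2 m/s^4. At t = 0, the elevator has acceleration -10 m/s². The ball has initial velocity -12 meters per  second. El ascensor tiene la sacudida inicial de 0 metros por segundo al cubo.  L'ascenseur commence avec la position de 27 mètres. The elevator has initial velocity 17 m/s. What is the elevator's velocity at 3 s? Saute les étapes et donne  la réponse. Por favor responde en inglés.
The answer is -13.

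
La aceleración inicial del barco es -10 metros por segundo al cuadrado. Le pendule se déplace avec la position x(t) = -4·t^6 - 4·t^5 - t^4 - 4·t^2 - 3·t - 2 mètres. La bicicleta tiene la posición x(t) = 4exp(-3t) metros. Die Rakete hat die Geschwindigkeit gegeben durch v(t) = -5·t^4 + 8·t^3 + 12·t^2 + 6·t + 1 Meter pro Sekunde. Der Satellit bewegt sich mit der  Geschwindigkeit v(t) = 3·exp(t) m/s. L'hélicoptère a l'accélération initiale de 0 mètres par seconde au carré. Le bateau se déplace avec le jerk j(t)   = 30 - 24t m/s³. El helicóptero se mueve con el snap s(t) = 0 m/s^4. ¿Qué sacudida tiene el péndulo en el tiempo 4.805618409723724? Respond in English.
We must differentiate our position equation x(t) = -4·t^6 - 4·t^5 - t^4 - 4·t^2 - 3·t - 2 3 times. The derivative of position gives velocity: v(t) = -24·t^5 - 20·t^4 - 4·t^3 - 8·t - 3. The derivative of velocity gives acceleration: a(t) = -120·t^4 - 80·t^3 - 12·t^2 - 8. Taking d/dt of a(t), we find j(t) = -480·t^3 - 240·t^2 - 24·t. From the given jerk equation j(t) = -480·t^3 - 240·t^2 - 24·t, we substitute t = 4.805618409723724 to get j = -58928.6708572234.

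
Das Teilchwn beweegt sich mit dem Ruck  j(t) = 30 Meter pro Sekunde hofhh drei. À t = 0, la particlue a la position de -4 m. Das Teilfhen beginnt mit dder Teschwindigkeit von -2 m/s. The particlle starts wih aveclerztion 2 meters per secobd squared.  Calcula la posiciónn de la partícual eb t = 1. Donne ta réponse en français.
Nous devons trouver la primitive de notre équation du jerk j(t) = 30 3 fois. La primitive du jerk est l'accélération. En utilisant a(0) = 2, nous obtenons a(t) = 30·t + 2. En intégrant l'accélération et en utilisant la condition initiale v(0) = -2, nous obtenons v(t) = 15·t^2 + 2·t - 2. L'intégrale de la vitesse est la position. En utilisant x(0) = -4, nous obtenons x(t) = 5·t^3 + t^2 - 2·t - 4. En utilisant x(t) = 5·t^3 + t^2 - 2·t - 4 et en substituant t = 1, nous trouvons x = 0.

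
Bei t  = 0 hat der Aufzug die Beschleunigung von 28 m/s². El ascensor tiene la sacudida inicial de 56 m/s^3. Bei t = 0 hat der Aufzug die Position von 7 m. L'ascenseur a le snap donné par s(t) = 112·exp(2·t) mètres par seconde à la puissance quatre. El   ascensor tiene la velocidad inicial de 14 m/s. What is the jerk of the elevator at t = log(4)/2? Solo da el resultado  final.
j(log(4)/2) = 224.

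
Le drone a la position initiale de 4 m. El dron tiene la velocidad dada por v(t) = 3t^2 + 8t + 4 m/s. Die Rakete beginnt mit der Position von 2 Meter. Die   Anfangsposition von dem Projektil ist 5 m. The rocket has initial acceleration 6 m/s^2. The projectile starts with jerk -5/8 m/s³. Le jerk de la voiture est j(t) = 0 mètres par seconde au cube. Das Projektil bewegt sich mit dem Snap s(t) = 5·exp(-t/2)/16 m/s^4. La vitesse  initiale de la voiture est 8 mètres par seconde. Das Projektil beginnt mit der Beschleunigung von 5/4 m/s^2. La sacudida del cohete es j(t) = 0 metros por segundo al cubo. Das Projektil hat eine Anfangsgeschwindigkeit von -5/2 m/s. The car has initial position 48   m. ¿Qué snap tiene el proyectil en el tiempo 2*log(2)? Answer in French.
Nous avons le snap s(t) = 5·exp(-t/2)/16. En substituant t = 2*log(2): s(2*log(2)) = 5/32.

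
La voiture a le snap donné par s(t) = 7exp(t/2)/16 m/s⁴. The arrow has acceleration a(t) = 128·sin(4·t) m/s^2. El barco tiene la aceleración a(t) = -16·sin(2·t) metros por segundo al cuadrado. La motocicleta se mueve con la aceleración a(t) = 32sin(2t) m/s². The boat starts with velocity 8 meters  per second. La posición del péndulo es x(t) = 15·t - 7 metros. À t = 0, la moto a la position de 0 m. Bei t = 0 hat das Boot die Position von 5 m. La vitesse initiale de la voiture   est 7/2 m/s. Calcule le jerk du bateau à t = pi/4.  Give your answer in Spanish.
Debemos derivar nuestra ecuación de la aceleración a(t) = -16·sin(2·t) 1 vez. Derivando la aceleración, obtenemos la sacudida: j(t) = -32·cos(2·t). Usando j(t) = -32·cos(2·t) y sustituyendo t = pi/4, encontramos j = 0.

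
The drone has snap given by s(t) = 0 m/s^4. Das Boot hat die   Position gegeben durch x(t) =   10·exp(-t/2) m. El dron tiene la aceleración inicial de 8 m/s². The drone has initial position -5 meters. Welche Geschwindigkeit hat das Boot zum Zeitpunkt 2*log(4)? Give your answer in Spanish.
Debemos derivar nuestra ecuación de la posición x(t) = 10·exp(-t/2) 1 vez. Derivando la posición, obtenemos la velocidad: v(t) = -5·exp(-t/2). De la ecuación de la velocidad v(t) = -5·exp(-t/2), sustituimos t = 2*log(4) para obtener v = -5/4.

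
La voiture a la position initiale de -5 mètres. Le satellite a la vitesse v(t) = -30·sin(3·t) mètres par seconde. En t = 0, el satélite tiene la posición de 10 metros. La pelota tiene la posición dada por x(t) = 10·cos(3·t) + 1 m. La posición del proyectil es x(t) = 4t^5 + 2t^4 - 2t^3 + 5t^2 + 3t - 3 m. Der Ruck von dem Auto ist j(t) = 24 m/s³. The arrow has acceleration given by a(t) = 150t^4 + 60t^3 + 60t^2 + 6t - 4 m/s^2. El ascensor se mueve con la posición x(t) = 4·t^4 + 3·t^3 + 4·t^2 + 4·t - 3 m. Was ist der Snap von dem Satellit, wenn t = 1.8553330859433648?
Ausgehend von der Geschwindigkeit v(t) = -30·sin(3·t), nehmen wir 3 Ableitungen. Durch Ableiten von der Geschwindigkeit erhalten wir die Beschleunigung: a(t) = -90·cos(3·t). Mit d/dt von a(t) finden wir j(t) = 270·sin(3·t). Die Ableitung von dem Ruck ergibt den Snap: s(t) = 810·cos(3·t). Aus der Gleichung für den Snap s(t) = 810·cos(3·t), setzen wir t = 1.8553330859433648 ein und erhalten s = 610.463163142833.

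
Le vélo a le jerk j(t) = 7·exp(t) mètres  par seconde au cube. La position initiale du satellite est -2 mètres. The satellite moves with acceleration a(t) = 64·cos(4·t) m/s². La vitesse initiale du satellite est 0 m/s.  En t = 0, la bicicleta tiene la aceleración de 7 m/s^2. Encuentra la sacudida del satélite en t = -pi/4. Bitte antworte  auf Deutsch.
Wir müssen unsere Gleichung für die Beschleunigung a(t) = 64·cos(4·t) 1-mal ableiten. Mit d/dt von a(t) finden wir j(t) = -256·sin(4·t). Wir haben den Ruck j(t) = -256·sin(4·t). Durch Einsetzen von t = -pi/4: j(-pi/4) = 0.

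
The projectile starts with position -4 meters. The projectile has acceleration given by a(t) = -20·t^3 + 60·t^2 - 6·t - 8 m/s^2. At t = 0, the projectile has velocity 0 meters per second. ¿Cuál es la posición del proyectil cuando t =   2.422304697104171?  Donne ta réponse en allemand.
Ausgehend von der Beschleunigung a(t) = -20·t^3 + 60·t^2 - 6·t - 8, nehmen wir 2 Integrale. Mit ∫a(t)dt und Anwendung von v(0) = 0, finden wir v(t) = t·(-5·t^3 + 20·t^2 - 3·t - 8). Die Stammfunktion von der Geschwindigkeit, mit x(0) = -4, ergibt die Position: x(t) = -t^5 + 5·t^4 - t^3 - 4·t^2 - 4. Wir haben die Position x(t) = -t^5 + 5·t^4 - t^3 - 4·t^2 - 4. Durch Einsetzen von t = 2.422304697104171: x(2.422304697104171) = 47.0623079386399.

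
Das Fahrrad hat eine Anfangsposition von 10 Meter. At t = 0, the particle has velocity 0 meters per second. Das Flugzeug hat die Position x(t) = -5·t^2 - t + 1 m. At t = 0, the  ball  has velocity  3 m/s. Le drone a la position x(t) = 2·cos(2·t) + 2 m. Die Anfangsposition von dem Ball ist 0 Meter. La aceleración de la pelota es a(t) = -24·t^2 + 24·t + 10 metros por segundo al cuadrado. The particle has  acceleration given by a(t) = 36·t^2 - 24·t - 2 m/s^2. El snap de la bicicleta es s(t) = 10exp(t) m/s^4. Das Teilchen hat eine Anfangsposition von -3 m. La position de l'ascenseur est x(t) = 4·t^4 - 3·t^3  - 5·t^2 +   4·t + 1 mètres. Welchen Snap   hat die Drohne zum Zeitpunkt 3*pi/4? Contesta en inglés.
Starting from position x(t) = 2·cos(2·t) + 2, we take 4 derivatives. Differentiating position, we get velocity: v(t) = -4·sin(2·t). Differentiating velocity, we get acceleration: a(t) = -8·cos(2·t). The derivative of acceleration gives jerk: j(t) = 16·sin(2·t). The derivative of jerk gives snap: s(t) = 32·cos(2·t). We have snap s(t) = 32·cos(2·t). Substituting t = 3*pi/4: s(3*pi/4) = 0.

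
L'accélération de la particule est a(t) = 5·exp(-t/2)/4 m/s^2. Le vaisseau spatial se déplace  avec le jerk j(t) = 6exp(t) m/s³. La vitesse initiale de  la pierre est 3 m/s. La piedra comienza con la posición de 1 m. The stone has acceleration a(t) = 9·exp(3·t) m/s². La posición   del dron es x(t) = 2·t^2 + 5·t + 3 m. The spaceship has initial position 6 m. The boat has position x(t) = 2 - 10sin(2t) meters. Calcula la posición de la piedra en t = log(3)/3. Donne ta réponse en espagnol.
Necesitamos integrar nuestra ecuación de la aceleración a(t) = 9·exp(3·t) 2 veces. Tomando ∫a(t)dt y aplicando v(0) = 3, encontramos v(t) = 3·exp(3·t). La integral de la velocidad, con x(0) = 1, da la posición: x(t) = exp(3·t). De la ecuación de la posición x(t) = exp(3·t), sustituimos t = log(3)/3 para obtener x = 3.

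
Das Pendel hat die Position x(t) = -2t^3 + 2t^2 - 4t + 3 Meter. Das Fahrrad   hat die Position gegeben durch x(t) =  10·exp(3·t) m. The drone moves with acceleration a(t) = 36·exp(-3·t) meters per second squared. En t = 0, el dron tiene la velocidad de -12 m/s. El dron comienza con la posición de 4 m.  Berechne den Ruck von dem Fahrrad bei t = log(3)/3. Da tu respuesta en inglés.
We must differentiate our position equation x(t) = 10·exp(3·t) 3 times. Differentiating position, we get velocity: v(t) = 30·exp(3·t). Taking d/dt of v(t), we find a(t) = 90·exp(3·t). The derivative of acceleration gives jerk: j(t) = 270·exp(3·t). From the given jerk equation j(t) = 270·exp(3·t), we substitute t = log(3)/3 to get j = 810.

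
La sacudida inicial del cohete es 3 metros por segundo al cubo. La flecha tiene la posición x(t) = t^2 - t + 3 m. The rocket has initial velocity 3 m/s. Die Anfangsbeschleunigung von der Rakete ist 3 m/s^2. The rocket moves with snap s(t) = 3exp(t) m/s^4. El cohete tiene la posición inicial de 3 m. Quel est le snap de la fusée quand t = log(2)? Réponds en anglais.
Using s(t) = 3·exp(t) and substituting t = log(2), we find s = 6.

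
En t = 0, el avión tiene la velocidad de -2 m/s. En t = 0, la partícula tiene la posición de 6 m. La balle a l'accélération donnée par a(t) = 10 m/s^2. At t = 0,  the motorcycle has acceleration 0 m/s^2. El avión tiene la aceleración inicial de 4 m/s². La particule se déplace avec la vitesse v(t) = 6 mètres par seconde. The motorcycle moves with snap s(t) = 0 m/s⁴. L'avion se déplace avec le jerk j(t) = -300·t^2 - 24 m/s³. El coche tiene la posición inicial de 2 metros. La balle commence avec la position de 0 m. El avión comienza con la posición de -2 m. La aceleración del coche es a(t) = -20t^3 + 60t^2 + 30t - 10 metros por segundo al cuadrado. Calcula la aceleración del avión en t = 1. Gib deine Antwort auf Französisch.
Nous devons intégrer notre équation du jerk j(t) = -300·t^2 - 24 1 fois. L'intégrale du jerk, avec a(0) = 4, donne l'accélération: a(t) = -100·t^3 - 24·t + 4. En utilisant a(t) = -100·t^3 - 24·t + 4 et en substituant t = 1, nous trouvons a = -120.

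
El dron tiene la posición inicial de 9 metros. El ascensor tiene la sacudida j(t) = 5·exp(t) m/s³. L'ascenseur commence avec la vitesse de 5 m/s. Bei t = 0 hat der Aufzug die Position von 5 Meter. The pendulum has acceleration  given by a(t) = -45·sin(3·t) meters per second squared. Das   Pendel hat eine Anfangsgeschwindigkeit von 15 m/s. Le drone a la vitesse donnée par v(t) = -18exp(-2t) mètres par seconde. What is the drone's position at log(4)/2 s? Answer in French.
En partant de la vitesse v(t) = -18·exp(-2·t), nous prenons 1 intégrale. L'intégrale de la vitesse est la position. En utilisant x(0) = 9, nous obtenons x(t) = 9·exp(-2·t). De l'équation de la position x(t) = 9·exp(-2·t), nous substituons t = log(4)/2 pour obtenir x = 9/4.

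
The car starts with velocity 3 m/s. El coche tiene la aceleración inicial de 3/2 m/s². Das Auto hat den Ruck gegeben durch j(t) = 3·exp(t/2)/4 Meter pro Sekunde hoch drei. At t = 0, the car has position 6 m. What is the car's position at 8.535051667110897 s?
To find the answer, we compute 3 integrals of j(t) = 3·exp(t/2)/4. The antiderivative of jerk, with a(0) = 3/2, gives acceleration: a(t) = 3·exp(t/2)/2. Taking ∫a(t)dt and applying v(0) = 3, we find v(t) = 3·exp(t/2). The integral of velocity, with x(0) = 6, gives position: x(t) = 6·exp(t/2). We have position x(t) = 6·exp(t/2). Substituting t = 8.535051667110897: x(8.535051667110897) = 428.069387506286.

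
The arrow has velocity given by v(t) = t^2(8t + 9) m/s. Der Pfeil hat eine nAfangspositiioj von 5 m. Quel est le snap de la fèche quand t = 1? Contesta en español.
Debemos derivar nuestra ecuación de la velocidad v(t) = t^2·(8·t + 9) 3 veces. Tomando d/dt de v(t), encontramos a(t) = 8·t^2 + 2·t·(8·t + 9). La derivada de la aceleración da la sacudida: j(t) = 48·t + 18. La derivada de la sacudida da el snap: s(t) = 48. Usando s(t) = 48 y sustituyendo t = 1, encontramos s = 48.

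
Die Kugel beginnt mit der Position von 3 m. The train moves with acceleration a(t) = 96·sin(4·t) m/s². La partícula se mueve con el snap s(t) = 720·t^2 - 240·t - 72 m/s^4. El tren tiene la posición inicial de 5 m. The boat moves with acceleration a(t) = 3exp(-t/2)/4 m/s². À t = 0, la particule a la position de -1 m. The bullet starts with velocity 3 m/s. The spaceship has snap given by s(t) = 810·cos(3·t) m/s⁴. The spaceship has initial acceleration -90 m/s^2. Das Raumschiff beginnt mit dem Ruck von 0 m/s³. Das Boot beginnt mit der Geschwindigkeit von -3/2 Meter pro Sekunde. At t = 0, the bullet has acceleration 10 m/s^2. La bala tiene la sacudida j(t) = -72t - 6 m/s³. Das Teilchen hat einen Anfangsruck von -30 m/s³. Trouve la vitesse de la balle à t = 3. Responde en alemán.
Wir müssen die Stammfunktion unserer Gleichung für den Ruck j(t) = -72·t - 6 2-mal finden. Die Stammfunktion von dem Ruck ist die Beschleunigung. Mit a(0) = 10 erhalten wir a(t) = -36·t^2 - 6·t + 10. Das Integral von der Beschleunigung, mit v(0) = 3, ergibt die Geschwindigkeit: v(t) = -12·t^3 - 3·t^2 + 10·t + 3. Aus der Gleichung für die Geschwindigkeit v(t) = -12·t^3 - 3·t^2 + 10·t + 3, setzen wir t = 3 ein und erhalten v = -318.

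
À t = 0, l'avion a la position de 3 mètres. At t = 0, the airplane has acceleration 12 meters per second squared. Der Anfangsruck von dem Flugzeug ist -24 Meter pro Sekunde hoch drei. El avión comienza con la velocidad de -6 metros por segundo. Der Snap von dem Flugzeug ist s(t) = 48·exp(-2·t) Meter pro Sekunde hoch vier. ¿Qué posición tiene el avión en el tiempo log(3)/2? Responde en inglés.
We need to integrate our snap equation s(t) = 48·exp(-2·t) 4 times. Integrating snap and using the initial condition j(0) = -24, we get j(t) = -24·exp(-2·t). The integral of jerk, with a(0) = 12, gives acceleration: a(t) = 12·exp(-2·t). Taking ∫a(t)dt and applying v(0) = -6, we find v(t) = -6·exp(-2·t). The antiderivative of velocity is position. Using x(0) = 3, we get x(t) = 3·exp(-2·t). Using x(t) = 3·exp(-2·t) and substituting t = log(3)/2, we find x = 1.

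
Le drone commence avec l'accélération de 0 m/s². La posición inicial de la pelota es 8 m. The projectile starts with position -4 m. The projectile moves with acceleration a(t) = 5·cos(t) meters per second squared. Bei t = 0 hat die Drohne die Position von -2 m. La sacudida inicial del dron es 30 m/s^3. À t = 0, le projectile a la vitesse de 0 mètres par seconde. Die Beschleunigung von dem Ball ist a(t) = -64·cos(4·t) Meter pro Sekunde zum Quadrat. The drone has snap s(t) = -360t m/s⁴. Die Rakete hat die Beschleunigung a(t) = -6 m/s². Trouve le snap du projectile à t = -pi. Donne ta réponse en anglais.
Starting from acceleration a(t) = 5·cos(t), we take 2 derivatives. Differentiating acceleration, we get jerk: j(t) = -5·sin(t). Differentiating jerk, we get snap: s(t) = -5·cos(t). We have snap s(t) = -5·cos(t). Substituting t = -pi: s(-pi) = 5.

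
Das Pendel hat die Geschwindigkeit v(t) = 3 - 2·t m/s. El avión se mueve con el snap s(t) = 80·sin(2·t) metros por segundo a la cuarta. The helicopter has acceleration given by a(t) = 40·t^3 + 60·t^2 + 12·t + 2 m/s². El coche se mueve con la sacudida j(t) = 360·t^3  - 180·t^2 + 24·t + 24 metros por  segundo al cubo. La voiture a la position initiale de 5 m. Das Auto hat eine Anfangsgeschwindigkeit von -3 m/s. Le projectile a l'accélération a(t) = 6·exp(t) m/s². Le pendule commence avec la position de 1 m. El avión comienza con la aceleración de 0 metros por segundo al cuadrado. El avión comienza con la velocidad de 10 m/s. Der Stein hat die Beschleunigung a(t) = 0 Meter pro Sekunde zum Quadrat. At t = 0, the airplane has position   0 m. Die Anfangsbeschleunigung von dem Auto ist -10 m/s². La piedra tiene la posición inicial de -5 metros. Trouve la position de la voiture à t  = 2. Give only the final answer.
x(2) = 123.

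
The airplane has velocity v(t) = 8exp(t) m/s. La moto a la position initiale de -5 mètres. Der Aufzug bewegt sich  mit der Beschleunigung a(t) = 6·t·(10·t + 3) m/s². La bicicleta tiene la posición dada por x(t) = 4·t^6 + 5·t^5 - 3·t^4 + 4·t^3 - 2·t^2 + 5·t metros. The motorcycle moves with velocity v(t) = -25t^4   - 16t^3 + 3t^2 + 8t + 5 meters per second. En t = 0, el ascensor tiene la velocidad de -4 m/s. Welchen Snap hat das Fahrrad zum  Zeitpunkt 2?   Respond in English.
Starting from position x(t) = 4·t^6 + 5·t^5 - 3·t^4 + 4·t^3 - 2·t^2 + 5·t, we take 4 derivatives. Differentiating position, we get velocity: v(t) = 24·t^5 + 25·t^4 - 12·t^3 + 12·t^2 - 4·t + 5. The derivative of velocity gives acceleration: a(t) = 120·t^4 + 100·t^3 - 36·t^2 + 24·t - 4. Differentiating acceleration, we get jerk: j(t) = 480·t^3 + 300·t^2 - 72·t + 24. The derivative of jerk gives snap: s(t) = 1440·t^2 + 600·t - 72. Using s(t) = 1440·t^2 + 600·t - 72 and substituting t = 2, we find s = 6888.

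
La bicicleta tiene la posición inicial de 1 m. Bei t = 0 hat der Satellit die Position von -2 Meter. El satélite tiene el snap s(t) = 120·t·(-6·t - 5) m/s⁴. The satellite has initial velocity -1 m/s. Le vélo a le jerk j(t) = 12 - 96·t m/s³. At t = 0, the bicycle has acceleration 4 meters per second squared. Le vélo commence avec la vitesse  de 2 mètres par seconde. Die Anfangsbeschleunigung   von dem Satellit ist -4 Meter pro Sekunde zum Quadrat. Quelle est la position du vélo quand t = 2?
Pour résoudre ceci, nous devons prendre 3 intégrales de notre équation du jerk j(t) = 12 - 96·t. La primitive du jerk, avec a(0) = 4, donne l'accélération: a(t) = -48·t^2 + 12·t + 4. L'intégrale de l'accélération, avec v(0) = 2, donne la vitesse: v(t) = -16·t^3 + 6·t^2 + 4·t + 2. En intégrant la vitesse et en utilisant la condition initiale x(0) = 1, nous obtenons x(t) = -4·t^4 + 2·t^3 + 2·t^2 + 2·t + 1. De l'équation de la position x(t) = -4·t^4 + 2·t^3 + 2·t^2 + 2·t + 1, nous substituons t = 2 pour obtenir x = -35.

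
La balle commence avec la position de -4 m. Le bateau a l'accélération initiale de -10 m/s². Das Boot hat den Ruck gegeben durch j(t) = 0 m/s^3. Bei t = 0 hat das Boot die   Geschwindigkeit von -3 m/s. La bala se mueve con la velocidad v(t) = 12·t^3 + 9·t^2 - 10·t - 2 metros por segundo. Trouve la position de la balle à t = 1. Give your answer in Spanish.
Partiendo de la velocidad v(t) = 12·t^3 + 9·t^2 - 10·t - 2, tomamos 1 antiderivada. La antiderivada de la velocidad es la posición. Usando x(0) = -4, obtenemos x(t) = 3·t^4 + 3·t^3 - 5·t^2 - 2·t - 4. Tenemos la posición x(t) = 3·t^4 + 3·t^3 - 5·t^2 - 2·t - 4. Sustituyendo t = 1: x(1) = -5.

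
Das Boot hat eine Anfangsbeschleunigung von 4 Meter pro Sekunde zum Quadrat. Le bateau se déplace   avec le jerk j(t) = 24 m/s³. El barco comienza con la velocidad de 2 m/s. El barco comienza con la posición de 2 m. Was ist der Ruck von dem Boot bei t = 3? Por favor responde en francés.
En utilisant j(t) = 24 et en substituant t = 3, nous trouvons j = 24.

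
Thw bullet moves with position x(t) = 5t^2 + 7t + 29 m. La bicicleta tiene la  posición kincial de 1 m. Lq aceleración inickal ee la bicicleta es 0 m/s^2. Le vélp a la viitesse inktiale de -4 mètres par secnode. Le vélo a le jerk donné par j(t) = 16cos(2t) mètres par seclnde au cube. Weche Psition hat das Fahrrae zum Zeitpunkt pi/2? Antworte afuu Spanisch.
Partiendo de la sacudida j(t) = 16·cos(2·t), tomamos 3 integrales. Tomando ∫j(t)dt y aplicando a(0) = 0, encontramos a(t) = 8·sin(2·t). La antiderivada de la aceleración, con v(0) = -4, da la velocidad: v(t) = -4·cos(2·t). La antiderivada de la velocidad es la posición. Usando x(0) = 1, obtenemos x(t) = 1 - 2·sin(2·t). Usando x(t) = 1 - 2·sin(2·t) y sustituyendo t = pi/2, encontramos x = 1.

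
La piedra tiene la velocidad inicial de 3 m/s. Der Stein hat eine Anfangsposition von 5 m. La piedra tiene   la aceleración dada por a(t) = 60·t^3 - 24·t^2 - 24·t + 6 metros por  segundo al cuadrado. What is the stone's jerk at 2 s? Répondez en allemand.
Ausgehend von der Beschleunigung a(t) = 60·t^3 - 24·t^2 - 24·t + 6, nehmen wir 1 Ableitung. Durch Ableiten von der Beschleunigung erhalten wir den Ruck: j(t) = 180·t^2 - 48·t - 24. Wir haben den Ruck j(t) = 180·t^2 - 48·t - 24. Durch Einsetzen von t = 2: j(2) = 600.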